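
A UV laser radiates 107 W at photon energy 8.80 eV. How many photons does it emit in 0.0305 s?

Total energy: E_total = P·t = 107 × 0.0305 = 3.264 J.
Per-photon energy: E = 1.410 × 10^-18 J.
N = E_total / E_photon = 2.31 × 10^18.

2.31 × 10^18 photons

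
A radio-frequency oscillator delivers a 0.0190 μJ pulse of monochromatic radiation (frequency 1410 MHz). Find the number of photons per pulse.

2.03e16 photons

Per-photon energy: E = 9.343e-25 J (from frequency = 1410 MHz).
N = E_total / E_photon = 1.90e-8 J / 9.343e-25 J = 2.03e16.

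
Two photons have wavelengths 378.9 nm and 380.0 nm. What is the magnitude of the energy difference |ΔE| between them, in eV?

Using E = hc/λ: E₁ = 5.2427 × 10^-19 J, E₂ = 5.2275 × 10^-19 J.
|ΔE| = |5.2427 × 10^-19 − 5.2275 × 10^-19| = 1.52 × 10^-21 J = 9.47 × 10^-3 eV.

9.47 × 10^-3 eV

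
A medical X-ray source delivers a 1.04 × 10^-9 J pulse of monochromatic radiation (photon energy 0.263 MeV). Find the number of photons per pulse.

2.47 × 10^4 photons

Per-photon energy: E = 4.214 × 10^-14 J (from energy = 0.263 MeV).
N = E_total / E_photon = 1.04 × 10^-9 J / 4.214 × 10^-14 J = 24700.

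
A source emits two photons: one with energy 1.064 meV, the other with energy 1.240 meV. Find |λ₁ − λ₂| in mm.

0.165 mm

Using λ = hc/E: λ₁ = 0.0011653 m, λ₂ = 9.9987e-4 m.
|Δλ| = |0.0011653 − 9.9987e-4| = 1.65e-4 m = 0.165 mm.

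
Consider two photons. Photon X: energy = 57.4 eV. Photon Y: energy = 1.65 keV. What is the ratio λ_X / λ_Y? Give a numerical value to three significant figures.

28.7

λ_X = 2.160·10^-8 m (from energy = 57.4 eV, via λ = hc/E).
λ_Y = 7.514·10^-10 m (from energy = 1.65 keV, via λ = hc/E).
Ratio = 2.160·10^-8 / 7.514·10^-10 = 28.7.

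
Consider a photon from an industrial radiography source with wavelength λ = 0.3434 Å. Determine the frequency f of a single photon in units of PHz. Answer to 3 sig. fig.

Use c = 2.99792458 × 10^8 m/s.
First convert: λ = 0.3434 Å = 3.434 × 10^-11 m.
The photon relation is f = c/λ, giving f = 8.730 × 10^18 Hz.
Converting to PHz: f = 8730 PHz ≈ 8730 PHz.

8730 PHz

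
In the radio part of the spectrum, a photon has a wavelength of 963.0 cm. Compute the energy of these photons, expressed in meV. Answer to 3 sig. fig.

1.29e-4 meV

In SI units: λ = 963.0 cm = 9.630 m.
For a photon E = hc/λ, so E = 2.063e-26 J.
Converting to meV: E = 1.287e-4 meV ≈ 1.29e-4 meV.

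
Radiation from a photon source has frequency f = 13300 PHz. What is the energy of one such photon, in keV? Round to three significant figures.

In SI units: f = 13300 PHz = 1.33 × 10^19 Hz.
Apply E = hf: E = 8.813 × 10^-15 J.
Converting to keV: E = 55.00 keV ≈ 55.0 keV.

55.0 keV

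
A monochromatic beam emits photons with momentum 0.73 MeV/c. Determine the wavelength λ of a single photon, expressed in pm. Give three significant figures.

1.70 pm

(h = 6.62607015 × 10^-34 J·s, c = 2.99792458 × 10^8 m/s, 1 eV = 1.602176634 × 10^-19 J.)
Convert to SI: p = 0.73 MeV/c = 3.9013 × 10^-22 kg·m/s.
Since λ = h/p for a photon, λ = 1.698 × 10^-12 m.
Converting to pm: λ = 1.698 pm ≈ 1.70 pm.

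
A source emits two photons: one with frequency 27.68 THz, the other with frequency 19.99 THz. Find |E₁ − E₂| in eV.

Using E = hf: E₁ = 1.8341 × 10^-20 J, E₂ = 1.3246 × 10^-20 J.
|ΔE| = |1.8341 × 10^-20 − 1.3246 × 10^-20| = 5.10 × 10^-21 J = 0.0318 eV.

0.0318 eV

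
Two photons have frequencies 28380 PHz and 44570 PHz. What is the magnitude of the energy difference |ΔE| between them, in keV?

67.0 keV

Using E = hf: E₁ = 1.8805e-14 J, E₂ = 2.9532e-14 J.
|ΔE| = |1.8805e-14 − 2.9532e-14| = 1.07e-14 J = 67.0 keV.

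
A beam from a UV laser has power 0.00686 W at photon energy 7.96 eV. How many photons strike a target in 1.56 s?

Total energy: E_total = P·t = 0.00686 × 1.56 = 0.01070 J.
Per-photon energy: E = 1.275e-18 J.
N = E_total / E_photon = 8.39e15.

8.39e15 photons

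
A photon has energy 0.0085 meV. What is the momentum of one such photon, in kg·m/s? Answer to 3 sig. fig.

4.54·10^-33 kg·m/s

Use c = 2.99792458·10^8 m/s, 1 eV = 1.602176634·10^-19 J.
In SI units: E = 0.0085 meV = 1.3619·10^-24 J.
Apply p = E/c: p = 4.543·10^-33 kg·m/s.
So p ≈ 4.54·10^-33 kg·m/s.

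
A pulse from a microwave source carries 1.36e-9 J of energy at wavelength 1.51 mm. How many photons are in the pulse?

1.03e13 photons

Per-photon energy: E = 1.316e-22 J (from wavelength = 1.51 mm).
N = E_total / E_photon = 1.36e-9 J / 1.316e-22 J = 1.03e13.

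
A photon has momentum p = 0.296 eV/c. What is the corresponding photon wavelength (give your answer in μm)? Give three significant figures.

Use h = 6.62607015e-34 J·s, c = 2.99792458e8 m/s, 1 eV = 1.602176634e-19 J.
Convert to SI: p = 0.296 eV/c = 1.5819e-28 kg·m/s.
The photon relation is λ = h/p, giving λ = 4.189e-6 m.
Converting to μm: λ = 4.189 μm ≈ 4.19 μm.

4.19 μm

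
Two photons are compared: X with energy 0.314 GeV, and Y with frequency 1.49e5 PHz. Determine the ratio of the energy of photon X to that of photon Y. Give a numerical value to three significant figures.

E_X = 5.031e-11 J (from energy = 0.314 GeV, via E given directly).
E_Y = 9.873e-14 J (from frequency = 1.49e5 PHz, via E = hf).
Ratio = 5.031e-11 / 9.873e-14 = 510.

510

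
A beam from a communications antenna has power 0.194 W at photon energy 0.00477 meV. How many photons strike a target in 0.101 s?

Total energy: E_total = P·t = 0.194 × 0.101 = 0.01959 J.
Per-photon energy: E = 7.642e-25 J.
N = E_total / E_photon = 2.56e22.

2.56e22 photons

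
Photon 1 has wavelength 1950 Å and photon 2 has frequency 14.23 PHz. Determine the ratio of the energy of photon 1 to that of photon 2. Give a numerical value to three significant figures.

0.108

E_1 = 1.019e-18 J (from wavelength = 1950 Å, via E = hc/λ).
E_2 = 9.429e-18 J (from frequency = 14.23 PHz, via E = hf).
Ratio = 1.019e-18 / 9.429e-18 = 0.108.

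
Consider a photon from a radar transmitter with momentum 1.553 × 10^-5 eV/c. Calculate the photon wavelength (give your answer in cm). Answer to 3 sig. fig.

7.98 cm

(h = 6.62607015 × 10^-34 J·s, c = 2.99792458 × 10^8 m/s, 1 eV = 1.602176634 × 10^-19 J.)
First convert: p = 1.553 × 10^-5 eV/c = 8.2997 × 10^-33 kg·m/s.
The photon relation is λ = h/p, giving λ = 0.07984 m.
Converting to cm: λ = 7.984 cm ≈ 7.98 cm.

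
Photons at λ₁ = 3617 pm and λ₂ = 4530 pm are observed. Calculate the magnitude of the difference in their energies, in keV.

Using E = hc/λ: E₁ = 5.4920 × 10^-17 J, E₂ = 4.3851 × 10^-17 J.
|ΔE| = |5.4920 × 10^-17 − 4.3851 × 10^-17| = 1.11 × 10^-17 J = 0.0691 keV.

0.0691 keV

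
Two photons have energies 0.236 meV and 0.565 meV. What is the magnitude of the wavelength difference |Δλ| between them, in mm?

3.06 mm

Using λ = hc/E: λ₁ = 0.005254 m, λ₂ = 0.002194 m.
|Δλ| = |0.005254 − 0.002194| = 0.00306 m = 3.06 mm.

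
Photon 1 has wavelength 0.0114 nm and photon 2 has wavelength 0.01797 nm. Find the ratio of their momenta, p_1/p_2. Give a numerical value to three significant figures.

p_1 = 5.812·10^-23 kg·m/s (from wavelength = 0.0114 nm, via p = h/λ).
p_2 = 3.687·10^-23 kg·m/s (from wavelength = 0.01797 nm, via p = h/λ).
Ratio = 5.812·10^-23 / 3.687·10^-23 = 1.58.

1.58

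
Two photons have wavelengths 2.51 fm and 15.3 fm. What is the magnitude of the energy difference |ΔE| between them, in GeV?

0.413 GeV

Using E = hc/λ: E₁ = 7.914 × 10^-11 J, E₂ = 1.298 × 10^-11 J.
|ΔE| = |7.914 × 10^-11 − 1.298 × 10^-11| = 6.62 × 10^-11 J = 0.413 GeV.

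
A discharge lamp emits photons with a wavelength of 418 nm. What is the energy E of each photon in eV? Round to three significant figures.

Convert to SI: λ = 418 nm = 4.18 × 10^-7 m.
For a photon E = hc/λ, so E = 4.752 × 10^-19 J.
Converting to eV: E = 2.966 eV ≈ 2.97 eV.

2.97 eV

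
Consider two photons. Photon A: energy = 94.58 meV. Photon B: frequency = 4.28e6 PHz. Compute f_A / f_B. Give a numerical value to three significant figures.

5.34e-9

f_A = 2.287e13 Hz (from energy = 94.58 meV, via f = E/h).
f_B = 4.280e21 Hz (from frequency = 4.28e6 PHz, via f given directly).
Ratio = 2.287e13 / 4.280e21 = 5.34e-9.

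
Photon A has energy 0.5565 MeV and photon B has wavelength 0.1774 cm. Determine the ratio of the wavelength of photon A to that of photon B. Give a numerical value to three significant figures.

λ_A = 2.228 × 10^-12 m (from energy = 0.5565 MeV, via λ = hc/E).
λ_B = 0.001774 m (from wavelength = 0.1774 cm, via λ given directly).
Ratio = 2.228 × 10^-12 / 0.001774 = 1.26 × 10^-9.

1.26 × 10^-9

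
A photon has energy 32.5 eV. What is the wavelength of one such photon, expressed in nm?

38.1 nm

Take h = 6.62607015e-34 J·s, c = 2.99792458e8 m/s, 1 eV = 1.602176634e-19 J.
First convert: E = 32.5 eV = 5.2071e-18 J.
Apply λ = hc/E: λ = 3.815e-8 m.
Converting to nm: λ = 38.15 nm ≈ 38.1 nm.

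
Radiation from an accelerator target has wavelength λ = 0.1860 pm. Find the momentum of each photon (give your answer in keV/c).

Take h = 6.62607015·10^-34 J·s, c = 2.99792458·10^8 m/s, 1 eV = 1.602176634·10^-19 J.
Convert to SI: λ = 0.1860 pm = 1.860·10^-13 m.
The photon relation is p = h/λ, giving p = 3.562·10^-21 kg·m/s.
Converting to keV/c: p = 6666 keV/c ≈ 6670 keV/c.

6670 keV/c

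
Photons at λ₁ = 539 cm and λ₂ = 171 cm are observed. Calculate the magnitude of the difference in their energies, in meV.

4.95 × 10^-4 meV

Using E = hc/λ: E₁ = 3.685 × 10^-26 J, E₂ = 1.162 × 10^-25 J.
|ΔE| = |3.685 × 10^-26 − 1.162 × 10^-25| = 7.93 × 10^-26 J = 4.95 × 10^-4 meV.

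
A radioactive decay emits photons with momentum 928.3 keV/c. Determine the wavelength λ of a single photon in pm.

1.34 pm

In SI units: p = 928.3 keV/c = 4.9611 × 10^-22 kg·m/s.
For a photon λ = h/p, so λ = 1.336 × 10^-12 m.
Converting to pm: λ = 1.336 pm ≈ 1.34 pm.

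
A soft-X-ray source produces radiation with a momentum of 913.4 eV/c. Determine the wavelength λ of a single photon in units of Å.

13.6 Å

Take h = 6.62607015e-34 J·s, c = 2.99792458e8 m/s, 1 eV = 1.602176634e-19 J.
First convert: p = 913.4 eV/c = 4.8815e-25 kg·m/s.
The photon relation is λ = h/p, giving λ = 1.357e-9 m.
Converting to Å: λ = 13.57 Å ≈ 13.6 Å.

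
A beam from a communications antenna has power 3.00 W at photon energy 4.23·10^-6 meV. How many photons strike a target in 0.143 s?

6.33·10^26 photons

Total energy: E_total = P·t = 3.00 × 0.143 = 0.4290 J.
Per-photon energy: E = 6.777·10^-28 J.
N = E_total / E_photon = 6.33·10^26.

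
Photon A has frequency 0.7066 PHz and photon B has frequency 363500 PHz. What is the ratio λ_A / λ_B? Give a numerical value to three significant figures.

λ_A = 4.243e-7 m (from frequency = 0.7066 PHz, via λ = c/f).
λ_B = 8.247e-13 m (from frequency = 363500 PHz, via λ = c/f).
Ratio = 4.243e-7 / 8.247e-13 = 5.14e5.

5.14e5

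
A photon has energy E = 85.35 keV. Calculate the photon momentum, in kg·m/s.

Use c = 2.99792458·10^8 m/s, 1 eV = 1.602176634·10^-19 J.
First convert: E = 85.35 keV = 1.3675·10^-14 J.
For a photon p = E/c, so p = 4.561·10^-23 kg·m/s.
So p ≈ 4.56·10^-23 kg·m/s.

4.56·10^-23 kg·m/s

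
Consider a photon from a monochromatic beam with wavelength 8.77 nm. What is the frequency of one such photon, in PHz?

34.2 PHz

(c = 2.99792458 × 10^8 m/s.)
Convert to SI: λ = 8.77 nm = 8.77 × 10^-9 m.
For a photon f = c/λ, so f = 3.418 × 10^16 Hz.
Converting to PHz: f = 34.18 PHz ≈ 34.2 PHz.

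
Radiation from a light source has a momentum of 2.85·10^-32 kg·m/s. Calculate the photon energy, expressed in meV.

Apply E = pc: E = 8.544·10^-24 J.
Converting to meV: E = 0.05333 meV ≈ 0.0533 meV.

0.0533 meV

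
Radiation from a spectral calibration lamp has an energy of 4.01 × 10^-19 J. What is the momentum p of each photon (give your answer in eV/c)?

Since p = E/c for a photon, p = 1.338 × 10^-27 kg·m/s.
Converting to eV/c: p = 2.503 eV/c ≈ 2.50 eV/c.

2.50 eV/c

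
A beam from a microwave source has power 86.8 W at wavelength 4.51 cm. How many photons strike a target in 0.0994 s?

Total energy: E_total = P·t = 86.8 × 0.0994 = 8.628 J.
Per-photon energy: E = 4.405 × 10^-24 J.
N = E_total / E_photon = 1.96 × 10^24.

1.96 × 10^24 photons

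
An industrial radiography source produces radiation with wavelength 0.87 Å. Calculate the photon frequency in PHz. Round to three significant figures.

3450 PHz

In SI units: λ = 0.87 Å = 8.7 × 10^-11 m.
Apply f = c/λ: f = 3.446 × 10^18 Hz.
Converting to PHz: f = 3446 PHz ≈ 3450 PHz.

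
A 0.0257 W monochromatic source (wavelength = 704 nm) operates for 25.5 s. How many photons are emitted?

Total energy: E_total = P·t = 0.0257 × 25.5 = 0.6553 J.
Per-photon energy: E = 2.822e-19 J.
N = E_total / E_photon = 2.32e18.

2.32e18 photons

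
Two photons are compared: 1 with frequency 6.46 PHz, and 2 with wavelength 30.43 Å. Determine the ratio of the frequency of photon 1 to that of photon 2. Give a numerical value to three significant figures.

f_1 = 6.460·10^15 Hz (from frequency = 6.46 PHz, via f given directly).
f_2 = 9.852·10^16 Hz (from wavelength = 30.43 Å, via f = c/λ).
Ratio = 6.460·10^15 / 9.852·10^16 = 0.0656.

0.0656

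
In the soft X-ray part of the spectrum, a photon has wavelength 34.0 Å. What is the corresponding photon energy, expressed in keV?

Use h = 6.62607015 × 10^-34 J·s, c = 2.99792458 × 10^8 m/s, 1 eV = 1.602176634 × 10^-19 J.
First convert: λ = 34.0 Å = 3.40 × 10^-9 m.
Apply E = hc/λ: E = 5.842 × 10^-17 J.
Converting to keV: E = 0.3647 keV ≈ 0.365 keV.

0.365 keV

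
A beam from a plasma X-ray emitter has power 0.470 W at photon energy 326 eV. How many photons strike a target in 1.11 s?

Total energy: E_total = P·t = 0.470 × 1.11 = 0.5217 J.
Per-photon energy: E = 5.223e-17 J.
N = E_total / E_photon = 9.99e15.

9.99e15 photons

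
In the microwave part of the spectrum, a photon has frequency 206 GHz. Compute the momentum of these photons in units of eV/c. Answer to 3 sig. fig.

(h = 6.62607015e-34 J·s, c = 2.99792458e8 m/s, 1 eV = 1.602176634e-19 J.)
First convert: f = 206 GHz = 2.06e11 Hz.
Since p = hf/c for a photon, p = 4.553e-31 kg·m/s.
Converting to eV/c: p = 8.519e-4 eV/c ≈ 8.52e-4 eV/c.

8.52e-4 eV/c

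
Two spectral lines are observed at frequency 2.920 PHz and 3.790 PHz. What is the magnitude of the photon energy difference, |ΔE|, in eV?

3.60 eV

Using E = hf: E₁ = 1.9348·10^-18 J, E₂ = 2.5113·10^-18 J.
|ΔE| = |1.9348·10^-18 − 2.5113·10^-18| = 5.76·10^-19 J = 3.60 eV.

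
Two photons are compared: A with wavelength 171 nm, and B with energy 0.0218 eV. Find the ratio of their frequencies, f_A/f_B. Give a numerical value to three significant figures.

333

f_A = 1.753·10^15 Hz (from wavelength = 171 nm, via f = c/λ).
f_B = 5.271·10^12 Hz (from energy = 0.0218 eV, via f = E/h).
Ratio = 1.753·10^15 / 5.271·10^12 = 333.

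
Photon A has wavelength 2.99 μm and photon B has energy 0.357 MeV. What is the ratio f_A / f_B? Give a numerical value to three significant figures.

1.16e-6

f_A = 1.003e14 Hz (from wavelength = 2.99 μm, via f = c/λ).
f_B = 8.632e19 Hz (from energy = 0.357 MeV, via f = E/h).
Ratio = 1.003e14 / 8.632e19 = 1.16e-6.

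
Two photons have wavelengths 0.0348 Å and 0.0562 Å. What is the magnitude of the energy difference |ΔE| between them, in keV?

136 keV

Using E = hc/λ: E₁ = 5.708 × 10^-14 J, E₂ = 3.535 × 10^-14 J.
|ΔE| = |5.708 × 10^-14 − 3.535 × 10^-14| = 2.17 × 10^-14 J = 136 keV.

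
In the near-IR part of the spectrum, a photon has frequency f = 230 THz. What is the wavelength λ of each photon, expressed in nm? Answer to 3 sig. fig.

1300 nm

Take c = 2.99792458e8 m/s.
In SI units: f = 230 THz = 2.3e14 Hz.
The photon relation is λ = c/f, giving λ = 1.303e-6 m.
Converting to nm: λ = 1303 nm ≈ 1300 nm.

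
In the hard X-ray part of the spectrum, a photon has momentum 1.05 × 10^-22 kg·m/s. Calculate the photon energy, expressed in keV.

196 keV

Apply E = pc: E = 3.148 × 10^-14 J.
Converting to keV: E = 196.5 keV ≈ 196 keV.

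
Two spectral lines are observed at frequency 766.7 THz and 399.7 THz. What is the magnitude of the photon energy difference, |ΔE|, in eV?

1.52 eV

Using E = hf: E₁ = 5.0802·10^-19 J, E₂ = 2.6484·10^-19 J.
|ΔE| = |5.0802·10^-19 − 2.6484·10^-19| = 2.43·10^-19 J = 1.52 eV.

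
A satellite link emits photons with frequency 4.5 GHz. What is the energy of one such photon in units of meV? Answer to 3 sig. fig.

0.0186 meV

In SI units: f = 4.5 GHz = 4.5 × 10^9 Hz.
Since E = hf for a photon, E = 2.982 × 10^-24 J.
Converting to meV: E = 0.01861 meV ≈ 0.0186 meV.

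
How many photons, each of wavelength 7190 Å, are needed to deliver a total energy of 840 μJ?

3.04e15 photons

Per-photon energy: E = 2.763e-19 J (from wavelength = 7190 Å).
N = E_total / E_photon = 8.40e-4 J / 2.763e-19 J = 3.04e15.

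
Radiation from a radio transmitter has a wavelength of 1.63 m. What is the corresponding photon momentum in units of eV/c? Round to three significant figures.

7.61e-7 eV/c

Use h = 6.62607015e-34 J·s, c = 2.99792458e8 m/s, 1 eV = 1.602176634e-19 J.
For a photon p = h/λ, so p = 4.065e-34 kg·m/s.
Converting to eV/c: p = 7.606e-7 eV/c ≈ 7.61e-7 eV/c.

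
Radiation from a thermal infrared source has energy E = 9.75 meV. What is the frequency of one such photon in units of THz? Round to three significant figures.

First convert: E = 9.75 meV = 1.5621 × 10^-21 J.
Apply f = E/h: f = 2.358 × 10^12 Hz.
Converting to THz: f = 2.358 THz ≈ 2.36 THz.

2.36 THz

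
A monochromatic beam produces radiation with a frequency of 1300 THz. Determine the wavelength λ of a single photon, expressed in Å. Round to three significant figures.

In SI units: f = 1300 THz = 1.3e15 Hz.
Since λ = c/f for a photon, λ = 2.306e-7 m.
Converting to Å: λ = 2306 Å ≈ 2310 Å.

2310 Å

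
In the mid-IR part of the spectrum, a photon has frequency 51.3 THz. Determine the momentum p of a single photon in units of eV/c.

Take h = 6.62607015e-34 J·s, c = 2.99792458e8 m/s, 1 eV = 1.602176634e-19 J.
First convert: f = 51.3 THz = 5.13e13 Hz.
Since p = hf/c for a photon, p = 1.134e-28 kg·m/s.
Converting to eV/c: p = 0.2122 eV/c ≈ 0.212 eV/c.

0.212 eV/c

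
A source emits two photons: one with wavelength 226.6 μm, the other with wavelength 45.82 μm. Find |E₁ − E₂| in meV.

21.6 meV

Using E = hc/λ: E₁ = 8.7663 × 10^-22 J, E₂ = 4.3353 × 10^-21 J.
|ΔE| = |8.7663 × 10^-22 − 4.3353 × 10^-21| = 3.46 × 10^-21 J = 21.6 meV.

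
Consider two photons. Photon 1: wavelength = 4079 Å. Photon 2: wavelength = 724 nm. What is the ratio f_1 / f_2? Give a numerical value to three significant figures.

1.77

f_1 = 7.350e14 Hz (from wavelength = 4079 Å, via f = c/λ).
f_2 = 4.141e14 Hz (from wavelength = 724 nm, via f = c/λ).
Ratio = 7.350e14 / 4.141e14 = 1.77.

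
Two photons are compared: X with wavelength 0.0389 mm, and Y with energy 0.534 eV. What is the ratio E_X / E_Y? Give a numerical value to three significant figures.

E_X = 5.107 × 10^-21 J (from wavelength = 0.0389 mm, via E = hc/λ).
E_Y = 8.556 × 10^-20 J (from energy = 0.534 eV, via E given directly).
Ratio = 5.107 × 10^-21 / 8.556 × 10^-20 = 0.0597.

0.0597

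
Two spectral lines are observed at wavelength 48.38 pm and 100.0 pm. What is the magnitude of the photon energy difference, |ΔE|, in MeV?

0.0132 MeV

Using E = hc/λ: E₁ = 4.1059·10^-15 J, E₂ = 1.9864·10^-15 J.
|ΔE| = |4.1059·10^-15 − 1.9864·10^-15| = 2.12·10^-15 J = 0.0132 MeV.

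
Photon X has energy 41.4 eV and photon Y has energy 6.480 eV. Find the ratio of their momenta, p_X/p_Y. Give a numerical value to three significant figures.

6.39

p_X = 2.213 × 10^-26 kg·m/s (from energy = 41.4 eV, via p = E/c).
p_Y = 3.463 × 10^-27 kg·m/s (from energy = 6.480 eV, via p = E/c).
Ratio = 2.213 × 10^-26 / 3.463 × 10^-27 = 6.39.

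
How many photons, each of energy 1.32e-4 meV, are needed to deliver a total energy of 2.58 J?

Per-photon energy: E = 2.115e-26 J (from energy = 1.32e-4 meV).
N = E_total / E_photon = 2.58 J / 2.115e-26 J = 1.22e26.

1.22e26 photons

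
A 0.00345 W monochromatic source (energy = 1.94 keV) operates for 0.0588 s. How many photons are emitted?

Total energy: E_total = P·t = 0.00345 × 0.0588 = 2.029e-4 J.
Per-photon energy: E = 3.108e-16 J.
N = E_total / E_photon = 6.53e11.

6.53e11 photons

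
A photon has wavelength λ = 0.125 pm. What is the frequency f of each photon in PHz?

2.40e6 PHz

(c = 2.99792458e8 m/s.)
First convert: λ = 0.125 pm = 1.25e-13 m.
The photon relation is f = c/λ, giving f = 2.398e21 Hz.
Converting to PHz: f = 2.398e6 PHz ≈ 2.40e6 PHz.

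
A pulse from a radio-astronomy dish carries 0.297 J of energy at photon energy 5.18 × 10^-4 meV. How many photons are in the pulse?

Per-photon energy: E = 8.299 × 10^-26 J (from energy = 5.18 × 10^-4 meV).
N = E_total / E_photon = 0.297 J / 8.299 × 10^-26 J = 3.58 × 10^24.

3.58 × 10^24 photons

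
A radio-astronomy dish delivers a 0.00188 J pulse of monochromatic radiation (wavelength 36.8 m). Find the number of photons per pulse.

3.48e23 photons

Per-photon energy: E = 5.398e-27 J (from wavelength = 36.8 m).
N = E_total / E_photon = 0.00188 J / 5.398e-27 J = 3.48e23.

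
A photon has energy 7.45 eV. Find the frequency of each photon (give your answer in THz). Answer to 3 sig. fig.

1800 THz

In SI units: E = 7.45 eV = 1.1936e-18 J.
For a photon f = E/h, so f = 1.801e15 Hz.
Converting to THz: f = 1801 THz ≈ 1800 THz.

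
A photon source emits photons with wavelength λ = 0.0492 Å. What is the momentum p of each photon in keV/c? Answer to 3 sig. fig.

252 keV/c

In SI units: λ = 0.0492 Å = 4.92 × 10^-12 m.
Apply p = h/λ: p = 1.347 × 10^-22 kg·m/s.
Converting to keV/c: p = 252.0 keV/c ≈ 252 keV/c.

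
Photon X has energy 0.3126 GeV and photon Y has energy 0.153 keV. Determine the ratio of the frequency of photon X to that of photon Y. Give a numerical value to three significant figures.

f_X = 7.559e22 Hz (from energy = 0.3126 GeV, via f = E/h).
f_Y = 3.700e16 Hz (from energy = 0.153 keV, via f = E/h).
Ratio = 7.559e22 / 3.700e16 = 2.04e6.

2.04e6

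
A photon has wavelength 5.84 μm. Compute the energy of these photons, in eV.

In SI units: λ = 5.84 μm = 5.84·10^-6 m.
The photon relation is E = hc/λ, giving E = 3.401·10^-20 J.
Converting to eV: E = 0.2123 eV ≈ 0.212 eV.

0.212 eV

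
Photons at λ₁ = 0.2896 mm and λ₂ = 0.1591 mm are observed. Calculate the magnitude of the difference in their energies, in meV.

3.51 meV

Using E = hc/λ: E₁ = 6.8593e-22 J, E₂ = 1.2486e-21 J.
|ΔE| = |6.8593e-22 − 1.2486e-21| = 5.63e-22 J = 3.51 meV.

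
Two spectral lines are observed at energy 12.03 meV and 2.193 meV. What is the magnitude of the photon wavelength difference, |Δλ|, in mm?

Using λ = hc/E: λ₁ = 1.0306e-4 m, λ₂ = 5.6536e-4 m.
|Δλ| = |1.0306e-4 − 5.6536e-4| = 4.62e-4 m = 0.462 mm.

0.462 mm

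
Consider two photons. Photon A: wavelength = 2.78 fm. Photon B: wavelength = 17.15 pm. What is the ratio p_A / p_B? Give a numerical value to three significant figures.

6170

p_A = 2.383 × 10^-19 kg·m/s (from wavelength = 2.78 fm, via p = h/λ).
p_B = 3.864 × 10^-23 kg·m/s (from wavelength = 17.15 pm, via p = h/λ).
Ratio = 2.383 × 10^-19 / 3.864 × 10^-23 = 6170.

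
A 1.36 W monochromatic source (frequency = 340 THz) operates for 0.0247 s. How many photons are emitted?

1.49e17 photons

Total energy: E_total = P·t = 1.36 × 0.0247 = 0.03359 J.
Per-photon energy: E = 2.253e-19 J.
N = E_total / E_photon = 1.49e17.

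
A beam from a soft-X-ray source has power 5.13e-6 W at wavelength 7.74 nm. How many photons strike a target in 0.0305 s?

Total energy: E_total = P·t = 5.13e-6 × 0.0305 = 1.565e-7 J.
Per-photon energy: E = 2.566e-17 J.
N = E_total / E_photon = 6.10e9.

6.10e9 photons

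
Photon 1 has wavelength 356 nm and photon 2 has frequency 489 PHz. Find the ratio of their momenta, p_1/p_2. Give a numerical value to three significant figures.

1.72 × 10^-3

p_1 = 1.861 × 10^-27 kg·m/s (from wavelength = 356 nm, via p = h/λ).
p_2 = 1.081 × 10^-24 kg·m/s (from frequency = 489 PHz, via p = hf/c).
Ratio = 1.861 × 10^-27 / 1.081 × 10^-24 = 1.72 × 10^-3.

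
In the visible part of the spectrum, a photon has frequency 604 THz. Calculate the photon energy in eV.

Take h = 6.62607015e-34 J·s, 1 eV = 1.602176634e-19 J.
In SI units: f = 604 THz = 6.04e14 Hz.
The photon relation is E = hf, giving E = 4.002e-19 J.
Converting to eV: E = 2.498 eV ≈ 2.50 eV.

2.50 eV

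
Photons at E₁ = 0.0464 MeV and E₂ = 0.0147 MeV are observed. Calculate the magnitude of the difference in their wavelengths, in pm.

57.6 pm

Using λ = hc/E: λ₁ = 2.672 × 10^-11 m, λ₂ = 8.434 × 10^-11 m.
|Δλ| = |2.672 × 10^-11 − 8.434 × 10^-11| = 5.76 × 10^-11 m = 57.6 pm.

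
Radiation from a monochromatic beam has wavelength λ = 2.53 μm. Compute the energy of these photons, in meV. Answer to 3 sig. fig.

490 meV

(h = 6.62607015·10^-34 J·s, c = 2.99792458·10^8 m/s, 1 eV = 1.602176634·10^-19 J.)
First convert: λ = 2.53 μm = 2.53·10^-6 m.
Since E = hc/λ for a photon, E = 7.852·10^-20 J.
Converting to meV: E = 490.1 meV ≈ 490 meV.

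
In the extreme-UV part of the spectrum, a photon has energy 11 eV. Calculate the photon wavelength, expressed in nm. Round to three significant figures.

(h = 6.62607015 × 10^-34 J·s, c = 2.99792458 × 10^8 m/s, 1 eV = 1.602176634 × 10^-19 J.)
First convert: E = 11 eV = 1.7624 × 10^-18 J.
The photon relation is λ = hc/E, giving λ = 1.127 × 10^-7 m.
Converting to nm: λ = 112.7 nm ≈ 113 nm.

113 nm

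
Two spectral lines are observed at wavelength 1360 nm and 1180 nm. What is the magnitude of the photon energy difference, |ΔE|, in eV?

Using E = hc/λ: E₁ = 1.461 × 10^-19 J, E₂ = 1.683 × 10^-19 J.
|ΔE| = |1.461 × 10^-19 − 1.683 × 10^-19| = 2.23 × 10^-20 J = 0.139 eV.

0.139 eV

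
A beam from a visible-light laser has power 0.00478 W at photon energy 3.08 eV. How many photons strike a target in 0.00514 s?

Total energy: E_total = P·t = 0.00478 × 0.00514 = 2.457e-5 J.
Per-photon energy: E = 4.935e-19 J.
N = E_total / E_photon = 4.98e13.

4.98e13 photons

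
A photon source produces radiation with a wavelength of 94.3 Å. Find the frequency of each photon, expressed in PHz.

In SI units: λ = 94.3 Å = 9.43e-9 m.
Apply f = c/λ: f = 3.179e16 Hz.
Converting to PHz: f = 31.79 PHz ≈ 31.8 PHz.

31.8 PHz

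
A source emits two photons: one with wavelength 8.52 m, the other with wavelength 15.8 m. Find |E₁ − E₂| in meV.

Using E = hc/λ: E₁ = 2.332e-26 J, E₂ = 1.257e-26 J.
|ΔE| = |2.332e-26 − 1.257e-26| = 1.07e-26 J = 6.71e-5 meV.

6.71e-5 meV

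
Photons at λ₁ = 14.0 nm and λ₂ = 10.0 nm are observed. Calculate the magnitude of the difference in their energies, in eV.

Using E = hc/λ: E₁ = 1.419·10^-17 J, E₂ = 1.986·10^-17 J.
|ΔE| = |1.419·10^-17 − 1.986·10^-17| = 5.68·10^-18 J = 35.4 eV.

35.4 eV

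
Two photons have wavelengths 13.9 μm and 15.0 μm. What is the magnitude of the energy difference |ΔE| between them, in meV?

6.54 meV

Using E = hc/λ: E₁ = 1.429·10^-20 J, E₂ = 1.324·10^-20 J.
|ΔE| = |1.429·10^-20 − 1.324·10^-20| = 1.05·10^-21 J = 6.54 meV.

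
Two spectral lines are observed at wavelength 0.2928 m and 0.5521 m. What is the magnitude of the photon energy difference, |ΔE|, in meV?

Using E = hc/λ: E₁ = 6.7843e-25 J, E₂ = 3.5980e-25 J.
|ΔE| = |6.7843e-25 − 3.5980e-25| = 3.19e-25 J = 1.99e-3 meV.

1.99e-3 meV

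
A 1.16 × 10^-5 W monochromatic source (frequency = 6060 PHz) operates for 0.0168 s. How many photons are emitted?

4.85 × 10^7 photons

Total energy: E_total = P·t = 1.16 × 10^-5 × 0.0168 = 1.949 × 10^-7 J.
Per-photon energy: E = 4.015 × 10^-15 J.
N = E_total / E_photon = 4.85 × 10^7.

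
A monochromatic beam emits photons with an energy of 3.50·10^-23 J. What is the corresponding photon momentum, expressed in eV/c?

2.18·10^-4 eV/c

(c = 2.99792458·10^8 m/s, 1 eV = 1.602176634·10^-19 J.)
For a photon p = E/c, so p = 1.167·10^-31 kg·m/s.
Converting to eV/c: p = 2.185·10^-4 eV/c ≈ 2.18·10^-4 eV/c.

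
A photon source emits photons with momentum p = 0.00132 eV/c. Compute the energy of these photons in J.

2.11e-22 J

Take c = 2.99792458e8 m/s, 1 eV = 1.602176634e-19 J.
First convert: p = 0.00132 eV/c = 7.0545e-31 kg·m/s.
The photon relation is E = pc, giving E = 2.115e-22 J.
So E ≈ 2.11e-22 J.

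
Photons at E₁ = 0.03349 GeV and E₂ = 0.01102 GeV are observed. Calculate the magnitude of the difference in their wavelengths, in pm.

0.0755 pm

Using λ = hc/E: λ₁ = 3.7021·10^-14 m, λ₂ = 1.1251·10^-13 m.
|Δλ| = |3.7021·10^-14 − 1.1251·10^-13| = 7.55·10^-14 m = 0.0755 pm.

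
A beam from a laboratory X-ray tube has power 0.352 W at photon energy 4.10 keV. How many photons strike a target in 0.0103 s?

5.52e12 photons

Total energy: E_total = P·t = 0.352 × 0.0103 = 0.003626 J.
Per-photon energy: E = 6.569e-16 J.
N = E_total / E_photon = 5.52e12.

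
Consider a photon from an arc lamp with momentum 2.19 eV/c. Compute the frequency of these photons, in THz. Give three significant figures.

530 THz

Convert to SI: p = 2.19 eV/c = 1.1704e-27 kg·m/s.
The photon relation is f = pc/h, giving f = 5.295e14 Hz.
Converting to THz: f = 529.5 THz ≈ 530 THz.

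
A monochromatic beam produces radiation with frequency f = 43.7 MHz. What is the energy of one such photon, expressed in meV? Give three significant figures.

First convert: f = 43.7 MHz = 4.37 × 10^7 Hz.
The photon relation is E = hf, giving E = 2.896 × 10^-26 J.
Converting to meV: E = 1.807 × 10^-4 meV ≈ 1.81 × 10^-4 meV.

1.81 × 10^-4 meV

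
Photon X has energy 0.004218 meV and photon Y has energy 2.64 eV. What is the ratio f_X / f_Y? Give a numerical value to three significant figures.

f_X = 1.020 × 10^9 Hz (from energy = 0.004218 meV, via f = E/h).
f_Y = 6.383 × 10^14 Hz (from energy = 2.64 eV, via f = E/h).
Ratio = 1.020 × 10^9 / 6.383 × 10^14 = 1.60 × 10^-6.

1.60 × 10^-6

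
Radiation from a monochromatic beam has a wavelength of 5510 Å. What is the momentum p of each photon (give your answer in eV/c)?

Use h = 6.62607015e-34 J·s, c = 2.99792458e8 m/s, 1 eV = 1.602176634e-19 J.
In SI units: λ = 5510 Å = 5.51e-7 m.
Apply p = h/λ: p = 1.203e-27 kg·m/s.
Converting to eV/c: p = 2.250 eV/c ≈ 2.25 eV/c.

2.25 eV/c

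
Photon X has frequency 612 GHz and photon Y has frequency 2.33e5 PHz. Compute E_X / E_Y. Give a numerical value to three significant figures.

E_X = 4.055e-22 J (from frequency = 612 GHz, via E = hf).
E_Y = 1.544e-13 J (from frequency = 2.33e5 PHz, via E = hf).
Ratio = 4.055e-22 / 1.544e-13 = 2.63e-9.

2.63e-9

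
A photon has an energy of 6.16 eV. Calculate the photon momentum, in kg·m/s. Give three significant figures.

First convert: E = 6.16 eV = 9.8694 × 10^-19 J.
Since p = E/c for a photon, p = 3.292 × 10^-27 kg·m/s.
So p ≈ 3.29 × 10^-27 kg·m/s.

3.29 × 10^-27 kg·m/s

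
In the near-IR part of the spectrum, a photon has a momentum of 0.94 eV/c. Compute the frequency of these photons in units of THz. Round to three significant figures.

In SI units: p = 0.94 eV/c = 5.0236e-28 kg·m/s.
Apply f = pc/h: f = 2.273e14 Hz.
Converting to THz: f = 227.3 THz ≈ 227 THz.

227 THz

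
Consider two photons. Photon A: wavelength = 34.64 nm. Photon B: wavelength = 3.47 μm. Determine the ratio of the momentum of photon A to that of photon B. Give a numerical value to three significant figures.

p_A = 1.913·10^-26 kg·m/s (from wavelength = 34.64 nm, via p = h/λ).
p_B = 1.910·10^-28 kg·m/s (from wavelength = 3.47 μm, via p = h/λ).
Ratio = 1.913·10^-26 / 1.910·10^-28 = 100.

100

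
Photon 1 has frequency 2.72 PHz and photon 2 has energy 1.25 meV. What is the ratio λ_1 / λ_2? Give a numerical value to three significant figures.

λ_1 = 1.102e-7 m (from frequency = 2.72 PHz, via λ = c/f).
λ_2 = 9.919e-4 m (from energy = 1.25 meV, via λ = hc/E).
Ratio = 1.102e-7 / 9.919e-4 = 1.11e-4.

1.11e-4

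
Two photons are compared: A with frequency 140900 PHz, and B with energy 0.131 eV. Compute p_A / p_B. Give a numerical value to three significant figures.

p_A = 3.114e-22 kg·m/s (from frequency = 140900 PHz, via p = hf/c).
p_B = 7.001e-29 kg·m/s (from energy = 0.131 eV, via p = E/c).
Ratio = 3.114e-22 / 7.001e-29 = 4.45e6.

4.45e6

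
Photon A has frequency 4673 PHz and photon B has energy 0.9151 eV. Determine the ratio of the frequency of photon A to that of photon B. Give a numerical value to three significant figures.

f_A = 4.673e18 Hz (from frequency = 4673 PHz, via f given directly).
f_B = 2.213e14 Hz (from energy = 0.9151 eV, via f = E/h).
Ratio = 4.673e18 / 2.213e14 = 2.11e4.

2.11e4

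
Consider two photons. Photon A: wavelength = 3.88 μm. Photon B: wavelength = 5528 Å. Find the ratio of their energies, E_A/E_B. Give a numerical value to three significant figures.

E_A = 5.120e-20 J (from wavelength = 3.88 μm, via E = hc/λ).
E_B = 3.593e-19 J (from wavelength = 5528 Å, via E = hc/λ).
Ratio = 5.120e-20 / 3.593e-19 = 0.142.

0.142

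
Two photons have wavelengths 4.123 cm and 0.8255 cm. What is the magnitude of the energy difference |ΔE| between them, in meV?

Using E = hc/λ: E₁ = 4.8180e-24 J, E₂ = 2.4064e-23 J.
|ΔE| = |4.8180e-24 − 2.4064e-23| = 1.92e-23 J = 0.120 meV.

0.120 meV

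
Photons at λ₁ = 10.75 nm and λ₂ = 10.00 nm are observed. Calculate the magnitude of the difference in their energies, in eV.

8.65 eV

Using E = hc/λ: E₁ = 1.8479 × 10^-17 J, E₂ = 1.9864 × 10^-17 J.
|ΔE| = |1.8479 × 10^-17 − 1.9864 × 10^-17| = 1.39 × 10^-18 J = 8.65 eV.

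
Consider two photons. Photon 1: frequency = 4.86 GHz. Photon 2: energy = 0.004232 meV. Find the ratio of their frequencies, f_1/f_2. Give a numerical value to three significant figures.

f_1 = 4.860 × 10^9 Hz (from frequency = 4.86 GHz, via f given directly).
f_2 = 1.023 × 10^9 Hz (from energy = 0.004232 meV, via f = E/h).
Ratio = 4.860 × 10^9 / 1.023 × 10^9 = 4.75.

4.75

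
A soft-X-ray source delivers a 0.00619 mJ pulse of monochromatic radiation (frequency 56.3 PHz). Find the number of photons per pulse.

1.66 × 10^11 photons

Per-photon energy: E = 3.730 × 10^-17 J (from frequency = 56.3 PHz).
N = E_total / E_photon = 6.19 × 10^-6 J / 3.730 × 10^-17 J = 1.66 × 10^11.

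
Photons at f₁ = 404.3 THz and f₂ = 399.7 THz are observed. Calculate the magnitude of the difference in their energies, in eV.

Using E = hf: E₁ = 2.6789e-19 J, E₂ = 2.6484e-19 J.
|ΔE| = |2.6789e-19 − 2.6484e-19| = 3.05e-21 J = 0.0190 eV.

0.0190 eV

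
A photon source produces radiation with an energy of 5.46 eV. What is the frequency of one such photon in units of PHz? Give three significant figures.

1.32 PHz

(h = 6.62607015e-34 J·s, 1 eV = 1.602176634e-19 J.)
Convert to SI: E = 5.46 eV = 8.7479e-19 J.
For a photon f = E/h, so f = 1.320e15 Hz.
Converting to PHz: f = 1.320 PHz ≈ 1.32 PHz.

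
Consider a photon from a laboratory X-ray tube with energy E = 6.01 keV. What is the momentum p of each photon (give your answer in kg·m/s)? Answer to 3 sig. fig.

(c = 2.99792458e8 m/s, 1 eV = 1.602176634e-19 J.)
In SI units: E = 6.01 keV = 9.6291e-16 J.
The photon relation is p = E/c, giving p = 3.212e-24 kg·m/s.
So p ≈ 3.21e-24 kg·m/s.

3.21e-24 kg·m/s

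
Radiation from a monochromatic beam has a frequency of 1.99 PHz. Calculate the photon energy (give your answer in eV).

Convert to SI: f = 1.99 PHz = 1.99 × 10^15 Hz.
The photon relation is E = hf, giving E = 1.319 × 10^-18 J.
Converting to eV: E = 8.230 eV ≈ 8.23 eV.

8.23 eV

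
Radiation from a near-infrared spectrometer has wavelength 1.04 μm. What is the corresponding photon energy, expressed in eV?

1.19 eV

In SI units: λ = 1.04 μm = 1.04 × 10^-6 m.
Since E = hc/λ for a photon, E = 1.910 × 10^-19 J.
Converting to eV: E = 1.192 eV ≈ 1.19 eV.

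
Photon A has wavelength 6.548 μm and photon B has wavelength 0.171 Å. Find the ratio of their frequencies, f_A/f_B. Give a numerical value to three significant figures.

2.61 × 10^-6

f_A = 4.578 × 10^13 Hz (from wavelength = 6.548 μm, via f = c/λ).
f_B = 1.753 × 10^19 Hz (from wavelength = 0.171 Å, via f = c/λ).
Ratio = 4.578 × 10^13 / 1.753 × 10^19 = 2.61 × 10^-6.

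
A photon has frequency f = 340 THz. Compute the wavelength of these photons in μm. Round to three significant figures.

0.882 μm

Take c = 2.99792458e8 m/s.
In SI units: f = 340 THz = 3.4e14 Hz.
The photon relation is λ = c/f, giving λ = 8.817e-7 m.
Converting to μm: λ = 0.8817 μm ≈ 0.882 μm.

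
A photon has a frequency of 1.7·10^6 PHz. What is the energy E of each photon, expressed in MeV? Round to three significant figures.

7.03 MeV

First convert: f = 1.7·10^6 PHz = 1.7·10^21 Hz.
For a photon E = hf, so E = 1.126·10^-12 J.
Converting to MeV: E = 7.031 MeV ≈ 7.03 MeV.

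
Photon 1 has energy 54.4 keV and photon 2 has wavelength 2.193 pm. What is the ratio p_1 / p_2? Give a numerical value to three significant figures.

0.0962

p_1 = 2.907e-23 kg·m/s (from energy = 54.4 keV, via p = E/c).
p_2 = 3.021e-22 kg·m/s (from wavelength = 2.193 pm, via p = h/λ).
Ratio = 2.907e-23 / 3.021e-22 = 0.0962.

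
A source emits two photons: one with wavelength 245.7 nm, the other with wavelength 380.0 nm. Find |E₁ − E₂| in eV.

Using E = hc/λ: E₁ = 8.0848 × 10^-19 J, E₂ = 5.2275 × 10^-19 J.
|ΔE| = |8.0848 × 10^-19 − 5.2275 × 10^-19| = 2.86 × 10^-19 J = 1.78 eV.

1.78 eV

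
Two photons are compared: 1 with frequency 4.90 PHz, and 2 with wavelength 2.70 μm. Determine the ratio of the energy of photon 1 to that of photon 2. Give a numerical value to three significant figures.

44.1

E_1 = 3.247e-18 J (from frequency = 4.90 PHz, via E = hf).
E_2 = 7.357e-20 J (from wavelength = 2.70 μm, via E = hc/λ).
Ratio = 3.247e-18 / 7.357e-20 = 44.1.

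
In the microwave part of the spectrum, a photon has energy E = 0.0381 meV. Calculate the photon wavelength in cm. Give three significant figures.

First convert: E = 0.0381 meV = 6.1043·10^-24 J.
The photon relation is λ = hc/E, giving λ = 0.03254 m.
Converting to cm: λ = 3.254 cm ≈ 3.25 cm.

3.25 cm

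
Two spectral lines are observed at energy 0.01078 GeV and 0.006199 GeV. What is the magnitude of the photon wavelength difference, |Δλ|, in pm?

0.0850 pm

Using λ = hc/E: λ₁ = 1.1501·10^-13 m, λ₂ = 2.0001·10^-13 m.
|Δλ| = |1.1501·10^-13 − 2.0001·10^-13| = 8.50·10^-14 m = 0.0850 pm.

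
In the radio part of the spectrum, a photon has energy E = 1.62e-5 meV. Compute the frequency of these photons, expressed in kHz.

3920 kHz

(h = 6.62607015e-34 J·s, 1 eV = 1.602176634e-19 J.)
First convert: E = 1.62e-5 meV = 2.5955e-27 J.
Apply f = E/h: f = 3.917e6 Hz.
Converting to kHz: f = 3917 kHz ≈ 3920 kHz.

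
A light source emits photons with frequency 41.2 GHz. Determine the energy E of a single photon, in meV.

First convert: f = 41.2 GHz = 4.12e10 Hz.
Since E = hf for a photon, E = 2.730e-23 J.
Converting to meV: E = 0.1704 meV ≈ 0.170 meV.

0.170 meV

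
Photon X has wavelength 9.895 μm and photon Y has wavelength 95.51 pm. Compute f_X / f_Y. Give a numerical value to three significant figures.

9.65e-6

f_X = 3.030e13 Hz (from wavelength = 9.895 μm, via f = c/λ).
f_Y = 3.139e18 Hz (from wavelength = 95.51 pm, via f = c/λ).
Ratio = 3.030e13 / 3.139e18 = 9.65e-6.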